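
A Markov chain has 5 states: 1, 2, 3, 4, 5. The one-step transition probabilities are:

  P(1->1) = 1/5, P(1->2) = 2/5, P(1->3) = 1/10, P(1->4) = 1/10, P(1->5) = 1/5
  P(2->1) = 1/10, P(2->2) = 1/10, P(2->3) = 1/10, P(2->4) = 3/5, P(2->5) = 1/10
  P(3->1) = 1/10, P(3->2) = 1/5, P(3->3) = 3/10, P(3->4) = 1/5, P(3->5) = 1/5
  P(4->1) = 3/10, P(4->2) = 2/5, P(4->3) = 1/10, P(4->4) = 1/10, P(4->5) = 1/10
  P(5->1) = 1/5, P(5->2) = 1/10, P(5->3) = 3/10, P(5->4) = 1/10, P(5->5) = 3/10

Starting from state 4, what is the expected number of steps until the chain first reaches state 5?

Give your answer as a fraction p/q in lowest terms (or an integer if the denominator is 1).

Answer: 11440/1513

Derivation:
Let h_i = expected steps to first reach 5 from state i.
Boundary: h_5 = 0.
First-step equations for the other states:
  h_1 = 1 + 1/5*h_1 + 2/5*h_2 + 1/10*h_3 + 1/10*h_4 + 1/5*h_5
  h_2 = 1 + 1/10*h_1 + 1/10*h_2 + 1/10*h_3 + 3/5*h_4 + 1/10*h_5
  h_3 = 1 + 1/10*h_1 + 1/5*h_2 + 3/10*h_3 + 1/5*h_4 + 1/5*h_5
  h_4 = 1 + 3/10*h_1 + 2/5*h_2 + 1/10*h_3 + 1/10*h_4 + 1/10*h_5

Substituting h_5 = 0 and rearranging gives the linear system (I - Q) h = 1:
  [4/5, -2/5, -1/10, -1/10] . (h_1, h_2, h_3, h_4) = 1
  [-1/10, 9/10, -1/10, -3/5] . (h_1, h_2, h_3, h_4) = 1
  [-1/10, -1/5, 7/10, -1/5] . (h_1, h_2, h_3, h_4) = 1
  [-3/10, -2/5, -1/10, 9/10] . (h_1, h_2, h_3, h_4) = 1

Solving yields:
  h_1 = 10400/1513
  h_2 = 11600/1513
  h_3 = 10230/1513
  h_4 = 11440/1513

Starting state is 4, so the expected hitting time is h_4 = 11440/1513.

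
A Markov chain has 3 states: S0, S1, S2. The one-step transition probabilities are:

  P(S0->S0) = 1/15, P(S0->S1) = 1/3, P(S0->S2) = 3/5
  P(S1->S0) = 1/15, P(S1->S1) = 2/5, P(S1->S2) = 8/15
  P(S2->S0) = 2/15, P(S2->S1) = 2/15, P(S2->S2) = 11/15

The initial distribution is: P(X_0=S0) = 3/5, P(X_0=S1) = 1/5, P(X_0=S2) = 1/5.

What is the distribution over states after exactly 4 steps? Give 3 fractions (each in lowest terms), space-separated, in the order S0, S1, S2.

Propagating the distribution step by step (d_{t+1} = d_t * P):
d_0 = (S0=3/5, S1=1/5, S2=1/5)
  d_1[S0] = 3/5*1/15 + 1/5*1/15 + 1/5*2/15 = 2/25
  d_1[S1] = 3/5*1/3 + 1/5*2/5 + 1/5*2/15 = 23/75
  d_1[S2] = 3/5*3/5 + 1/5*8/15 + 1/5*11/15 = 46/75
d_1 = (S0=2/25, S1=23/75, S2=46/75)
  d_2[S0] = 2/25*1/15 + 23/75*1/15 + 46/75*2/15 = 121/1125
  d_2[S1] = 2/25*1/3 + 23/75*2/5 + 46/75*2/15 = 52/225
  d_2[S2] = 2/25*3/5 + 23/75*8/15 + 46/75*11/15 = 248/375
d_2 = (S0=121/1125, S1=52/225, S2=248/375)
  d_3[S0] = 121/1125*1/15 + 52/225*1/15 + 248/375*2/15 = 623/5625
  d_3[S1] = 121/1125*1/3 + 52/225*2/5 + 248/375*2/15 = 3653/16875
  d_3[S2] = 121/1125*3/5 + 52/225*8/15 + 248/375*11/15 = 11353/16875
d_3 = (S0=623/5625, S1=3653/16875, S2=11353/16875)
  d_4[S0] = 623/5625*1/15 + 3653/16875*1/15 + 11353/16875*2/15 = 28228/253125
  d_4[S1] = 623/5625*1/3 + 3653/16875*2/5 + 11353/16875*2/15 = 53969/253125
  d_4[S2] = 623/5625*3/5 + 3653/16875*8/15 + 11353/16875*11/15 = 18992/28125
d_4 = (S0=28228/253125, S1=53969/253125, S2=18992/28125)

Answer: 28228/253125 53969/253125 18992/28125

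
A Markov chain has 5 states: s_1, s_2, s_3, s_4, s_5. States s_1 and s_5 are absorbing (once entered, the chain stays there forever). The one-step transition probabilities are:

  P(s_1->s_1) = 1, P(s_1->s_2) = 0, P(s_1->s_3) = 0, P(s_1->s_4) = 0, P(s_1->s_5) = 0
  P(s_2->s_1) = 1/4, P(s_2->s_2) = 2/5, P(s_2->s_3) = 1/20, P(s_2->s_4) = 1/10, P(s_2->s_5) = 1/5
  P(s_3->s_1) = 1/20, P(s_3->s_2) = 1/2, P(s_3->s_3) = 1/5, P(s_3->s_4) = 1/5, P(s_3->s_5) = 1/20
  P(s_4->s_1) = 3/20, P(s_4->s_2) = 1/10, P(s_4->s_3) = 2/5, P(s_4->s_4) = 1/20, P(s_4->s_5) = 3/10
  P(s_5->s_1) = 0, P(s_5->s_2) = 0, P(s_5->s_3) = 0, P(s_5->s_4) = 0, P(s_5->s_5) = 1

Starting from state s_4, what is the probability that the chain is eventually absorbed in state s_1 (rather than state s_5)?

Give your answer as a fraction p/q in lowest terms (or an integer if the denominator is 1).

Answer: 86/203

Derivation:
Let a_i = P(absorbed in s_1 | start in state i).
Boundary conditions: a_s_1 = 1, a_s_5 = 0.
For each transient state i, a_i = sum_j P(i->j) * a_j:
  a_s_2 = 1/4*a_s_1 + 2/5*a_s_2 + 1/20*a_s_3 + 1/10*a_s_4 + 1/5*a_s_5
  a_s_3 = 1/20*a_s_1 + 1/2*a_s_2 + 1/5*a_s_3 + 1/5*a_s_4 + 1/20*a_s_5
  a_s_4 = 3/20*a_s_1 + 1/10*a_s_2 + 2/5*a_s_3 + 1/20*a_s_4 + 3/10*a_s_5

Substituting a_s_1 = 1 and a_s_5 = 0, rearrange to (I - Q) a = r where r[i] = P(i -> s_1):
  [3/5, -1/20, -1/10] . (a_s_2, a_s_3, a_s_4) = 1/4
  [-1/2, 4/5, -1/5] . (a_s_2, a_s_3, a_s_4) = 1/20
  [-1/10, -2/5, 19/20] . (a_s_2, a_s_3, a_s_4) = 3/20

Solving yields:
  a_s_2 = 1503/2842
  a_s_3 = 709/1421
  a_s_4 = 86/203

Starting state is s_4, so the absorption probability is a_s_4 = 86/203.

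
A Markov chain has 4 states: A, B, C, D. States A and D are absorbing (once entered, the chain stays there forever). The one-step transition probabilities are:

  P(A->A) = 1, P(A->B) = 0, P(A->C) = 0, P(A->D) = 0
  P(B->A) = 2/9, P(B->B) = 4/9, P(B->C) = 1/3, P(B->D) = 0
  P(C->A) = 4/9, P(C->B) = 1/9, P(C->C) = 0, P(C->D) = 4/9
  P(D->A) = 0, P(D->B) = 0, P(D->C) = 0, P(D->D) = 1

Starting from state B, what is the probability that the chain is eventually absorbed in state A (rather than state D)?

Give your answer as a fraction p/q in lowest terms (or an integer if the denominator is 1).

Let a_i = P(absorbed in A | start in state i).
Boundary conditions: a_A = 1, a_D = 0.
For each transient state i, a_i = sum_j P(i->j) * a_j:
  a_B = 2/9*a_A + 4/9*a_B + 1/3*a_C + 0*a_D
  a_C = 4/9*a_A + 1/9*a_B + 0*a_C + 4/9*a_D

Substituting a_A = 1 and a_D = 0, rearrange to (I - Q) a = r where r[i] = P(i -> A):
  [5/9, -1/3] . (a_B, a_C) = 2/9
  [-1/9, 1] . (a_B, a_C) = 4/9

Solving yields:
  a_B = 5/7
  a_C = 11/21

Starting state is B, so the absorption probability is a_B = 5/7.

Answer: 5/7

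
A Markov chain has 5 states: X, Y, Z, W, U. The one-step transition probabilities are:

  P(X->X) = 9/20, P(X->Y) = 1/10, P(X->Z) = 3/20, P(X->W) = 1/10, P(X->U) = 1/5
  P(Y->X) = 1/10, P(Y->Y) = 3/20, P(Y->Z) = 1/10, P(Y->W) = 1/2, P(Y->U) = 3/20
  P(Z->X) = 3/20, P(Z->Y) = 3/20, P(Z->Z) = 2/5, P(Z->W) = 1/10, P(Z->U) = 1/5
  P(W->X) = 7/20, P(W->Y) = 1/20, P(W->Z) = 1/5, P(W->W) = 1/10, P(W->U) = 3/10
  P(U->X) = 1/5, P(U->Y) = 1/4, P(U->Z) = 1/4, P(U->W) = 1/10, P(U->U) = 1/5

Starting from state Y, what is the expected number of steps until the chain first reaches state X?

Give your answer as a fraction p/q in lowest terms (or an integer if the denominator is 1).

Let h_i = expected steps to first reach X from state i.
Boundary: h_X = 0.
First-step equations for the other states:
  h_Y = 1 + 1/10*h_X + 3/20*h_Y + 1/10*h_Z + 1/2*h_W + 3/20*h_U
  h_Z = 1 + 3/20*h_X + 3/20*h_Y + 2/5*h_Z + 1/10*h_W + 1/5*h_U
  h_W = 1 + 7/20*h_X + 1/20*h_Y + 1/5*h_Z + 1/10*h_W + 3/10*h_U
  h_U = 1 + 1/5*h_X + 1/4*h_Y + 1/4*h_Z + 1/10*h_W + 1/5*h_U

Substituting h_X = 0 and rearranging gives the linear system (I - Q) h = 1:
  [17/20, -1/10, -1/2, -3/20] . (h_Y, h_Z, h_W, h_U) = 1
  [-3/20, 3/5, -1/10, -1/5] . (h_Y, h_Z, h_W, h_U) = 1
  [-1/20, -1/5, 9/10, -3/10] . (h_Y, h_Z, h_W, h_U) = 1
  [-1/4, -1/4, -1/10, 4/5] . (h_Y, h_Z, h_W, h_U) = 1

Solving yields:
  h_Y = 20230/3853
  h_Z = 20820/3853
  h_W = 16605/3853
  h_U = 19720/3853

Starting state is Y, so the expected hitting time is h_Y = 20230/3853.

Answer: 20230/3853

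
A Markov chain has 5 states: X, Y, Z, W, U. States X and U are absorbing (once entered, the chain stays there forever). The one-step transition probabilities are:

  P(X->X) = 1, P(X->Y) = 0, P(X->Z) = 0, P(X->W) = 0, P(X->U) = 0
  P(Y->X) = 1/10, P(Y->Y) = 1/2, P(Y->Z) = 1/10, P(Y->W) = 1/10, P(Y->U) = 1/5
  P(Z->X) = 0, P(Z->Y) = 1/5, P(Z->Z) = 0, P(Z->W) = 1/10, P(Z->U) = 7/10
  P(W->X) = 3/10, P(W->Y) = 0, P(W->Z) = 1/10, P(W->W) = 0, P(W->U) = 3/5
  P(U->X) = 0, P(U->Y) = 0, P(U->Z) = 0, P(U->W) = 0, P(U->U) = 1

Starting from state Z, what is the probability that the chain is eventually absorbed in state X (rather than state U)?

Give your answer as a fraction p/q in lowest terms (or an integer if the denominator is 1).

Answer: 41/473

Derivation:
Let a_i = P(absorbed in X | start in state i).
Boundary conditions: a_X = 1, a_U = 0.
For each transient state i, a_i = sum_j P(i->j) * a_j:
  a_Y = 1/10*a_X + 1/2*a_Y + 1/10*a_Z + 1/10*a_W + 1/5*a_U
  a_Z = 0*a_X + 1/5*a_Y + 0*a_Z + 1/10*a_W + 7/10*a_U
  a_W = 3/10*a_X + 0*a_Y + 1/10*a_Z + 0*a_W + 3/5*a_U

Substituting a_X = 1 and a_U = 0, rearrange to (I - Q) a = r where r[i] = P(i -> X):
  [1/2, -1/10, -1/10] . (a_Y, a_Z, a_W) = 1/10
  [-1/5, 1, -1/10] . (a_Y, a_Z, a_W) = 0
  [0, -1/10, 1] . (a_Y, a_Z, a_W) = 3/10

Solving yields:
  a_Y = 12/43
  a_Z = 41/473
  a_W = 146/473

Starting state is Z, so the absorption probability is a_Z = 41/473.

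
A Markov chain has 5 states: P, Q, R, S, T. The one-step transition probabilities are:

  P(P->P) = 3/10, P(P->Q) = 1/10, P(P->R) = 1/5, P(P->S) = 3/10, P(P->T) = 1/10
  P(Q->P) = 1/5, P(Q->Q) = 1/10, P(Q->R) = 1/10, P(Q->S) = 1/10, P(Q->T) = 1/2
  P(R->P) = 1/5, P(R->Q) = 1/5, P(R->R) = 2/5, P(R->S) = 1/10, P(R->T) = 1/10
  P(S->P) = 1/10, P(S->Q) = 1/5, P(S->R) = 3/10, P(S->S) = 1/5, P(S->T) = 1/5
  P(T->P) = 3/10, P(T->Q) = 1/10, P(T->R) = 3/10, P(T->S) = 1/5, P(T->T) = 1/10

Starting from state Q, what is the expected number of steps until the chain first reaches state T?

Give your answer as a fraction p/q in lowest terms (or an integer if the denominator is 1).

Let h_i = expected steps to first reach T from state i.
Boundary: h_T = 0.
First-step equations for the other states:
  h_P = 1 + 3/10*h_P + 1/10*h_Q + 1/5*h_R + 3/10*h_S + 1/10*h_T
  h_Q = 1 + 1/5*h_P + 1/10*h_Q + 1/10*h_R + 1/10*h_S + 1/2*h_T
  h_R = 1 + 1/5*h_P + 1/5*h_Q + 2/5*h_R + 1/10*h_S + 1/10*h_T
  h_S = 1 + 1/10*h_P + 1/5*h_Q + 3/10*h_R + 1/5*h_S + 1/5*h_T

Substituting h_T = 0 and rearranging gives the linear system (I - Q) h = 1:
  [7/10, -1/10, -1/5, -3/10] . (h_P, h_Q, h_R, h_S) = 1
  [-1/5, 9/10, -1/10, -1/10] . (h_P, h_Q, h_R, h_S) = 1
  [-1/5, -1/5, 3/5, -1/10] . (h_P, h_Q, h_R, h_S) = 1
  [-1/10, -1/5, -3/10, 4/5] . (h_P, h_Q, h_R, h_S) = 1

Solving yields:
  h_P = 4635/826
  h_Q = 415/118
  h_R = 4565/826
  h_S = 2025/413

Starting state is Q, so the expected hitting time is h_Q = 415/118.

Answer: 415/118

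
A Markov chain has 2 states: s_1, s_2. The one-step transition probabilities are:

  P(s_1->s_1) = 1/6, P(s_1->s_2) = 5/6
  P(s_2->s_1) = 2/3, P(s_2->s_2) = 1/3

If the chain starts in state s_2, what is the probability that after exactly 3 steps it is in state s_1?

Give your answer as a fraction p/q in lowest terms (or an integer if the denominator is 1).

Computing P^3 by repeated multiplication:
P^1 =
  s_1: [1/6, 5/6]
  s_2: [2/3, 1/3]
P^2 =
  s_1: [7/12, 5/12]
  s_2: [1/3, 2/3]
P^3 =
  s_1: [3/8, 5/8]
  s_2: [1/2, 1/2]

(P^3)[s_2 -> s_1] = 1/2

Answer: 1/2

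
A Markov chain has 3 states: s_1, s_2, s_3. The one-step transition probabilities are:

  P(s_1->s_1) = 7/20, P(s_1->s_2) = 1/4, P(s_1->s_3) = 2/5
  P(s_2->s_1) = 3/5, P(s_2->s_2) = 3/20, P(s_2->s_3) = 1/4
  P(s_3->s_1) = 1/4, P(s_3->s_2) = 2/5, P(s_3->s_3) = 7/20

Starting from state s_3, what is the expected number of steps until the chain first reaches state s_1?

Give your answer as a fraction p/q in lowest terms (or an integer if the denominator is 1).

Let h_i = expected steps to first reach s_1 from state i.
Boundary: h_s_1 = 0.
First-step equations for the other states:
  h_s_2 = 1 + 3/5*h_s_1 + 3/20*h_s_2 + 1/4*h_s_3
  h_s_3 = 1 + 1/4*h_s_1 + 2/5*h_s_2 + 7/20*h_s_3

Substituting h_s_1 = 0 and rearranging gives the linear system (I - Q) h = 1:
  [17/20, -1/4] . (h_s_2, h_s_3) = 1
  [-2/5, 13/20] . (h_s_2, h_s_3) = 1

Solving yields:
  h_s_2 = 360/181
  h_s_3 = 500/181

Starting state is s_3, so the expected hitting time is h_s_3 = 500/181.

Answer: 500/181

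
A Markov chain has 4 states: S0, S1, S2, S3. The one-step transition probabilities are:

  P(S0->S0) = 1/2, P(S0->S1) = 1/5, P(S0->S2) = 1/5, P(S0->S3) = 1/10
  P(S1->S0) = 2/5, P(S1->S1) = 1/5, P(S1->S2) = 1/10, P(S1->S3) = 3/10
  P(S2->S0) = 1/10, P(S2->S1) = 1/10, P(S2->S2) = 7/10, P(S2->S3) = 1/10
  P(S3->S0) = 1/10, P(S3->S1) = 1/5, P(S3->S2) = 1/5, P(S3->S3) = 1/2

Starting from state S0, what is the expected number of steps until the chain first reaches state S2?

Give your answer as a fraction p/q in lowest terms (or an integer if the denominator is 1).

Let h_i = expected steps to first reach S2 from state i.
Boundary: h_S2 = 0.
First-step equations for the other states:
  h_S0 = 1 + 1/2*h_S0 + 1/5*h_S1 + 1/5*h_S2 + 1/10*h_S3
  h_S1 = 1 + 2/5*h_S0 + 1/5*h_S1 + 1/10*h_S2 + 3/10*h_S3
  h_S3 = 1 + 1/10*h_S0 + 1/5*h_S1 + 1/5*h_S2 + 1/2*h_S3

Substituting h_S2 = 0 and rearranging gives the linear system (I - Q) h = 1:
  [1/2, -1/5, -1/10] . (h_S0, h_S1, h_S3) = 1
  [-2/5, 4/5, -3/10] . (h_S0, h_S1, h_S3) = 1
  [-1/10, -1/5, 1/2] . (h_S0, h_S1, h_S3) = 1

Solving yields:
  h_S0 = 50/9
  h_S1 = 55/9
  h_S3 = 50/9

Starting state is S0, so the expected hitting time is h_S0 = 50/9.

Answer: 50/9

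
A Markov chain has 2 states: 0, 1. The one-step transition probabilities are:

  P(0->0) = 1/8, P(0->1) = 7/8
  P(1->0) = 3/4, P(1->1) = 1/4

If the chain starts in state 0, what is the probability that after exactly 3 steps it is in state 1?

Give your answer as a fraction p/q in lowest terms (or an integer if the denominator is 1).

Answer: 343/512

Derivation:
Computing P^3 by repeated multiplication:
P^1 =
  0: [1/8, 7/8]
  1: [3/4, 1/4]
P^2 =
  0: [43/64, 21/64]
  1: [9/32, 23/32]
P^3 =
  0: [169/512, 343/512]
  1: [147/256, 109/256]

(P^3)[0 -> 1] = 343/512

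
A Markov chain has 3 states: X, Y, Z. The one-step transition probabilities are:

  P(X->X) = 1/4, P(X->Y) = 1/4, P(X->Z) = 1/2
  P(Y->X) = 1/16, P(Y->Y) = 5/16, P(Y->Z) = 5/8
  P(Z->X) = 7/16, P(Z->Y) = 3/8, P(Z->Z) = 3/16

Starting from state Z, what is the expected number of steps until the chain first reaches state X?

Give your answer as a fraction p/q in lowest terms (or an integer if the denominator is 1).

Let h_i = expected steps to first reach X from state i.
Boundary: h_X = 0.
First-step equations for the other states:
  h_Y = 1 + 1/16*h_X + 5/16*h_Y + 5/8*h_Z
  h_Z = 1 + 7/16*h_X + 3/8*h_Y + 3/16*h_Z

Substituting h_X = 0 and rearranging gives the linear system (I - Q) h = 1:
  [11/16, -5/8] . (h_Y, h_Z) = 1
  [-3/8, 13/16] . (h_Y, h_Z) = 1

Solving yields:
  h_Y = 368/83
  h_Z = 272/83

Starting state is Z, so the expected hitting time is h_Z = 272/83.

Answer: 272/83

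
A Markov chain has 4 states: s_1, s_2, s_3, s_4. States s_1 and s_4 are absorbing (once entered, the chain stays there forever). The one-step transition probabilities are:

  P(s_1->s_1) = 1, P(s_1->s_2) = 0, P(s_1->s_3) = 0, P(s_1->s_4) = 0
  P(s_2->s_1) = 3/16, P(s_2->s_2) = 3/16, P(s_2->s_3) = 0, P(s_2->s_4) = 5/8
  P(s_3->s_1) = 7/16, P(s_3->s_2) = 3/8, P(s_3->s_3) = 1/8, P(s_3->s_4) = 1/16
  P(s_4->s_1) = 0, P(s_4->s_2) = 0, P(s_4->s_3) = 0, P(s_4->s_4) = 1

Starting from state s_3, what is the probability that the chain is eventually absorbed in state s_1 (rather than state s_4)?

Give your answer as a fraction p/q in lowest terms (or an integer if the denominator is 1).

Answer: 109/182

Derivation:
Let a_i = P(absorbed in s_1 | start in state i).
Boundary conditions: a_s_1 = 1, a_s_4 = 0.
For each transient state i, a_i = sum_j P(i->j) * a_j:
  a_s_2 = 3/16*a_s_1 + 3/16*a_s_2 + 0*a_s_3 + 5/8*a_s_4
  a_s_3 = 7/16*a_s_1 + 3/8*a_s_2 + 1/8*a_s_3 + 1/16*a_s_4

Substituting a_s_1 = 1 and a_s_4 = 0, rearrange to (I - Q) a = r where r[i] = P(i -> s_1):
  [13/16, 0] . (a_s_2, a_s_3) = 3/16
  [-3/8, 7/8] . (a_s_2, a_s_3) = 7/16

Solving yields:
  a_s_2 = 3/13
  a_s_3 = 109/182

Starting state is s_3, so the absorption probability is a_s_3 = 109/182.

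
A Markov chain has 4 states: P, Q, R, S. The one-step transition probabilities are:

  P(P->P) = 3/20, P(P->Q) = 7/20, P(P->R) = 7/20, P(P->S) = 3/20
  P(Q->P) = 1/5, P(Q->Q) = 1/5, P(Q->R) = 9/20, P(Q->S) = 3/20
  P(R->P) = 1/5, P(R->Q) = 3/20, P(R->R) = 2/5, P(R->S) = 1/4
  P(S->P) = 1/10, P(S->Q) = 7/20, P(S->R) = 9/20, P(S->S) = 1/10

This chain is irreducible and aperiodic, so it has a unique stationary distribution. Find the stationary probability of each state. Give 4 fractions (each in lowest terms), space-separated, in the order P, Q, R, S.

Answer: 1602/9253 2153/9253 3813/9253 1685/9253

Derivation:
The stationary distribution satisfies pi = pi * P, i.e.:
  pi_P = 3/20*pi_P + 1/5*pi_Q + 1/5*pi_R + 1/10*pi_S
  pi_Q = 7/20*pi_P + 1/5*pi_Q + 3/20*pi_R + 7/20*pi_S
  pi_R = 7/20*pi_P + 9/20*pi_Q + 2/5*pi_R + 9/20*pi_S
  pi_S = 3/20*pi_P + 3/20*pi_Q + 1/4*pi_R + 1/10*pi_S
with normalization: pi_P + pi_Q + pi_R + pi_S = 1.

Using the first 3 balance equations plus normalization, the linear system A*pi = b is:
  [-17/20, 1/5, 1/5, 1/10] . pi = 0
  [7/20, -4/5, 3/20, 7/20] . pi = 0
  [7/20, 9/20, -3/5, 9/20] . pi = 0
  [1, 1, 1, 1] . pi = 1

Solving yields:
  pi_P = 1602/9253
  pi_Q = 2153/9253
  pi_R = 3813/9253
  pi_S = 1685/9253

Verification (pi * P):
  1602/9253*3/20 + 2153/9253*1/5 + 3813/9253*1/5 + 1685/9253*1/10 = 1602/9253 = pi_P  (ok)
  1602/9253*7/20 + 2153/9253*1/5 + 3813/9253*3/20 + 1685/9253*7/20 = 2153/9253 = pi_Q  (ok)
  1602/9253*7/20 + 2153/9253*9/20 + 3813/9253*2/5 + 1685/9253*9/20 = 3813/9253 = pi_R  (ok)
  1602/9253*3/20 + 2153/9253*3/20 + 3813/9253*1/4 + 1685/9253*1/10 = 1685/9253 = pi_S  (ok)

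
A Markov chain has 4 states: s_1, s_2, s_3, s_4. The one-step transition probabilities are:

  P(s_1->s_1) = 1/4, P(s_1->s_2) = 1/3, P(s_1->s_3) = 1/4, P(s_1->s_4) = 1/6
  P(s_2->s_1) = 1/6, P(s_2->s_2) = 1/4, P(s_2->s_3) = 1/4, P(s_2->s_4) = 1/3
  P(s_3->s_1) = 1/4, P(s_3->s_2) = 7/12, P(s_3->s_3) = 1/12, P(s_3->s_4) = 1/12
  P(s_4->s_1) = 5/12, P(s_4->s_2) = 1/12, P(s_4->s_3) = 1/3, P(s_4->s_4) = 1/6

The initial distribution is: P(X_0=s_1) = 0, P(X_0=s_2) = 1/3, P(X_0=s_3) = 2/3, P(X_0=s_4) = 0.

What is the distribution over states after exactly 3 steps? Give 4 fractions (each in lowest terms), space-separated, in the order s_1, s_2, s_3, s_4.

Propagating the distribution step by step (d_{t+1} = d_t * P):
d_0 = (s_1=0, s_2=1/3, s_3=2/3, s_4=0)
  d_1[s_1] = 0*1/4 + 1/3*1/6 + 2/3*1/4 + 0*5/12 = 2/9
  d_1[s_2] = 0*1/3 + 1/3*1/4 + 2/3*7/12 + 0*1/12 = 17/36
  d_1[s_3] = 0*1/4 + 1/3*1/4 + 2/3*1/12 + 0*1/3 = 5/36
  d_1[s_4] = 0*1/6 + 1/3*1/3 + 2/3*1/12 + 0*1/6 = 1/6
d_1 = (s_1=2/9, s_2=17/36, s_3=5/36, s_4=1/6)
  d_2[s_1] = 2/9*1/4 + 17/36*1/6 + 5/36*1/4 + 1/6*5/12 = 103/432
  d_2[s_2] = 2/9*1/3 + 17/36*1/4 + 5/36*7/12 + 1/6*1/12 = 31/108
  d_2[s_3] = 2/9*1/4 + 17/36*1/4 + 5/36*1/12 + 1/6*1/3 = 13/54
  d_2[s_4] = 2/9*1/6 + 17/36*1/3 + 5/36*1/12 + 1/6*1/6 = 101/432
d_2 = (s_1=103/432, s_2=31/108, s_3=13/54, s_4=101/432)
  d_3[s_1] = 103/432*1/4 + 31/108*1/6 + 13/54*1/4 + 101/432*5/12 = 229/864
  d_3[s_2] = 103/432*1/3 + 31/108*1/4 + 13/54*7/12 + 101/432*1/12 = 1613/5184
  d_3[s_3] = 103/432*1/4 + 31/108*1/4 + 13/54*1/12 + 101/432*1/3 = 1189/5184
  d_3[s_4] = 103/432*1/6 + 31/108*1/3 + 13/54*1/12 + 101/432*1/6 = 7/36
d_3 = (s_1=229/864, s_2=1613/5184, s_3=1189/5184, s_4=7/36)

Answer: 229/864 1613/5184 1189/5184 7/36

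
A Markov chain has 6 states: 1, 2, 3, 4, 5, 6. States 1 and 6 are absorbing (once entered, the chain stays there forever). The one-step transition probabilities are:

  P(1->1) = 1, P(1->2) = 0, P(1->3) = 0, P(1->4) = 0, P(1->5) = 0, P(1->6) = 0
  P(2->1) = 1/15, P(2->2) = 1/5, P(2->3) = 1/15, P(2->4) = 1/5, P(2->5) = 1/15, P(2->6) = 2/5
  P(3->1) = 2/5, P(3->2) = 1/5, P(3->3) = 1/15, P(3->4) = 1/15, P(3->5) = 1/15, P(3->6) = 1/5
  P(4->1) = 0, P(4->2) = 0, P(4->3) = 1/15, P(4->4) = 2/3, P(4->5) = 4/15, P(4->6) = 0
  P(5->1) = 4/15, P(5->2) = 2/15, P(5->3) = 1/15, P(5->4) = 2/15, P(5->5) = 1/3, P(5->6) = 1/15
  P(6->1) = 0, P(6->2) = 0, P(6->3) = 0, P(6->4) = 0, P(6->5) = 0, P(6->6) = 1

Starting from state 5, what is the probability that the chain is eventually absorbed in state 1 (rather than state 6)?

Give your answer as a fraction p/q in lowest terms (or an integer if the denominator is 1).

Answer: 1325/2011

Derivation:
Let a_i = P(absorbed in 1 | start in state i).
Boundary conditions: a_1 = 1, a_6 = 0.
For each transient state i, a_i = sum_j P(i->j) * a_j:
  a_2 = 1/15*a_1 + 1/5*a_2 + 1/15*a_3 + 1/5*a_4 + 1/15*a_5 + 2/5*a_6
  a_3 = 2/5*a_1 + 1/5*a_2 + 1/15*a_3 + 1/15*a_4 + 1/15*a_5 + 1/5*a_6
  a_4 = 0*a_1 + 0*a_2 + 1/15*a_3 + 2/3*a_4 + 4/15*a_5 + 0*a_6
  a_5 = 4/15*a_1 + 2/15*a_2 + 1/15*a_3 + 2/15*a_4 + 1/3*a_5 + 1/15*a_6

Substituting a_1 = 1 and a_6 = 0, rearrange to (I - Q) a = r where r[i] = P(i -> 1):
  [4/5, -1/15, -1/5, -1/15] . (a_2, a_3, a_4, a_5) = 1/15
  [-1/5, 14/15, -1/15, -1/15] . (a_2, a_3, a_4, a_5) = 2/5
  [0, -1/15, 1/3, -4/15] . (a_2, a_3, a_4, a_5) = 0
  [-2/15, -1/15, -2/15, 2/3] . (a_2, a_3, a_4, a_5) = 4/15

Solving yields:
  a_2 = 703/2011
  a_3 = 1200/2011
  a_4 = 1300/2011
  a_5 = 1325/2011

Starting state is 5, so the absorption probability is a_5 = 1325/2011.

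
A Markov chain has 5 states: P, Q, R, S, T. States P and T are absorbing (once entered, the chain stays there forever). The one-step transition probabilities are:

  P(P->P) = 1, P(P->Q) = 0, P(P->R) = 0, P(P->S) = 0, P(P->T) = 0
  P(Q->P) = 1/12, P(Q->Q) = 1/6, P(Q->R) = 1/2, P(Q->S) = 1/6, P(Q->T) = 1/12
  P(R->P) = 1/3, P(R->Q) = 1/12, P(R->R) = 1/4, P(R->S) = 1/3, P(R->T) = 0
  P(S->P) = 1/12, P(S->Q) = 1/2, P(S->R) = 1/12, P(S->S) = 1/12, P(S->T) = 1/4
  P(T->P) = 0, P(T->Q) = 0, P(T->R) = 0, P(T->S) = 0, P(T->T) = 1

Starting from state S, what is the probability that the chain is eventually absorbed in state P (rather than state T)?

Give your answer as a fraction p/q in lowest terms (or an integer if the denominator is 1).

Let a_i = P(absorbed in P | start in state i).
Boundary conditions: a_P = 1, a_T = 0.
For each transient state i, a_i = sum_j P(i->j) * a_j:
  a_Q = 1/12*a_P + 1/6*a_Q + 1/2*a_R + 1/6*a_S + 1/12*a_T
  a_R = 1/3*a_P + 1/12*a_Q + 1/4*a_R + 1/3*a_S + 0*a_T
  a_S = 1/12*a_P + 1/2*a_Q + 1/12*a_R + 1/12*a_S + 1/4*a_T

Substituting a_P = 1 and a_T = 0, rearrange to (I - Q) a = r where r[i] = P(i -> P):
  [5/6, -1/2, -1/6] . (a_Q, a_R, a_S) = 1/12
  [-1/12, 3/4, -1/3] . (a_Q, a_R, a_S) = 1/3
  [-1/2, -1/12, 11/12] . (a_Q, a_R, a_S) = 1/12

Solving yields:
  a_Q = 409/630
  a_R = 67/90
  a_S = 323/630

Starting state is S, so the absorption probability is a_S = 323/630.

Answer: 323/630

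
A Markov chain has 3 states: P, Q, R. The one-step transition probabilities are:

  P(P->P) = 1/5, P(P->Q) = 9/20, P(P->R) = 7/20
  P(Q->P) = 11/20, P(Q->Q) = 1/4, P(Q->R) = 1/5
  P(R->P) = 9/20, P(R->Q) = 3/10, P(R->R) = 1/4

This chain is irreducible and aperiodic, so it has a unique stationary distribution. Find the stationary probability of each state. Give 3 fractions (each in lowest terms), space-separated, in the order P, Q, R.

The stationary distribution satisfies pi = pi * P, i.e.:
  pi_P = 1/5*pi_P + 11/20*pi_Q + 9/20*pi_R
  pi_Q = 9/20*pi_P + 1/4*pi_Q + 3/10*pi_R
  pi_R = 7/20*pi_P + 1/5*pi_Q + 1/4*pi_R
with normalization: pi_P + pi_Q + pi_R = 1.

Using the first 2 balance equations plus normalization, the linear system A*pi = b is:
  [-4/5, 11/20, 9/20] . pi = 0
  [9/20, -3/4, 3/10] . pi = 0
  [1, 1, 1] . pi = 1

Solving yields:
  pi_P = 67/173
  pi_Q = 59/173
  pi_R = 47/173

Verification (pi * P):
  67/173*1/5 + 59/173*11/20 + 47/173*9/20 = 67/173 = pi_P  (ok)
  67/173*9/20 + 59/173*1/4 + 47/173*3/10 = 59/173 = pi_Q  (ok)
  67/173*7/20 + 59/173*1/5 + 47/173*1/4 = 47/173 = pi_R  (ok)

Answer: 67/173 59/173 47/173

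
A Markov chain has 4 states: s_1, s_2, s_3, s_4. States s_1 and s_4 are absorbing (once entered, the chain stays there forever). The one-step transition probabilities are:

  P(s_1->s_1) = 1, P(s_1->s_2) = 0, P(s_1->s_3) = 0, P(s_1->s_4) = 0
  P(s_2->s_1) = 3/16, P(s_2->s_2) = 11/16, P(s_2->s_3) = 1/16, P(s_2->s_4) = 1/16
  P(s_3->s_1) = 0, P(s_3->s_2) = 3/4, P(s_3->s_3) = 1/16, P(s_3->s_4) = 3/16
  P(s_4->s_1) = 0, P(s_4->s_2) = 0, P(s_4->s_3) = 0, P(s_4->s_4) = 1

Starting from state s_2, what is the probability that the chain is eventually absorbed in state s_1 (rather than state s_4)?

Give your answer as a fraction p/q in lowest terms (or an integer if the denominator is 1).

Let a_i = P(absorbed in s_1 | start in state i).
Boundary conditions: a_s_1 = 1, a_s_4 = 0.
For each transient state i, a_i = sum_j P(i->j) * a_j:
  a_s_2 = 3/16*a_s_1 + 11/16*a_s_2 + 1/16*a_s_3 + 1/16*a_s_4
  a_s_3 = 0*a_s_1 + 3/4*a_s_2 + 1/16*a_s_3 + 3/16*a_s_4

Substituting a_s_1 = 1 and a_s_4 = 0, rearrange to (I - Q) a = r where r[i] = P(i -> s_1):
  [5/16, -1/16] . (a_s_2, a_s_3) = 3/16
  [-3/4, 15/16] . (a_s_2, a_s_3) = 0

Solving yields:
  a_s_2 = 5/7
  a_s_3 = 4/7

Starting state is s_2, so the absorption probability is a_s_2 = 5/7.

Answer: 5/7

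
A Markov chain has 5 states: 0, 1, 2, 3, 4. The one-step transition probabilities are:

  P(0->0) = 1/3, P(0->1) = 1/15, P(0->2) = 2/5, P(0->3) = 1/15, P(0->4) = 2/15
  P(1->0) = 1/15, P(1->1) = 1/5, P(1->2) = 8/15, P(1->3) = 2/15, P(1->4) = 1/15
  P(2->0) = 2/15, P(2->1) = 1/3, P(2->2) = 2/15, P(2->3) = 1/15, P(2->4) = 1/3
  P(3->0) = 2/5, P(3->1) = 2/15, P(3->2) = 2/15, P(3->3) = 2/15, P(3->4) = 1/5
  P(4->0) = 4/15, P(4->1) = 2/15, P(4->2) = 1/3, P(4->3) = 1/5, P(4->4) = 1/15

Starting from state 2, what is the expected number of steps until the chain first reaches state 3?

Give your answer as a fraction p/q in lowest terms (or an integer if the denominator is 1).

Answer: 18675/1987

Derivation:
Let h_i = expected steps to first reach 3 from state i.
Boundary: h_3 = 0.
First-step equations for the other states:
  h_0 = 1 + 1/3*h_0 + 1/15*h_1 + 2/5*h_2 + 1/15*h_3 + 2/15*h_4
  h_1 = 1 + 1/15*h_0 + 1/5*h_1 + 8/15*h_2 + 2/15*h_3 + 1/15*h_4
  h_2 = 1 + 2/15*h_0 + 1/3*h_1 + 2/15*h_2 + 1/15*h_3 + 1/3*h_4
  h_4 = 1 + 4/15*h_0 + 2/15*h_1 + 1/3*h_2 + 1/5*h_3 + 1/15*h_4

Substituting h_3 = 0 and rearranging gives the linear system (I - Q) h = 1:
  [2/3, -1/15, -2/5, -2/15] . (h_0, h_1, h_2, h_4) = 1
  [-1/15, 4/5, -8/15, -1/15] . (h_0, h_1, h_2, h_4) = 1
  [-2/15, -1/3, 13/15, -1/3] . (h_0, h_1, h_2, h_4) = 1
  [-4/15, -2/15, -1/3, 14/15] . (h_0, h_1, h_2, h_4) = 1

Solving yields:
  h_0 = 19360/1987
  h_1 = 17955/1987
  h_2 = 18675/1987
  h_4 = 16895/1987

Starting state is 2, so the expected hitting time is h_2 = 18675/1987.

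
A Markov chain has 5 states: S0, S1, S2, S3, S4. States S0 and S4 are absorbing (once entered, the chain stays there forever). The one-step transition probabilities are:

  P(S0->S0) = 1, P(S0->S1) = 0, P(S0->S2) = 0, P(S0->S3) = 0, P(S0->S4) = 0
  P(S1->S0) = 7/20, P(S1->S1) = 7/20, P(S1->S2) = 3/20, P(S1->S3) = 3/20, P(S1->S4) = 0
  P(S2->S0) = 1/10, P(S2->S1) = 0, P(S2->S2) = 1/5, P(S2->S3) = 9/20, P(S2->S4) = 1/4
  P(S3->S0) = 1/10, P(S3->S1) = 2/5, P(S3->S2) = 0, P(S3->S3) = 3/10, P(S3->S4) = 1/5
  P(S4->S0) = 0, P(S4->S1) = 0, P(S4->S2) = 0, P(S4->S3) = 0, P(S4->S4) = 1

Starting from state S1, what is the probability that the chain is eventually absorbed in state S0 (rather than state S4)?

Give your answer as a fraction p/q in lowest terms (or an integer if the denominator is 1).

Answer: 53/68

Derivation:
Let a_i = P(absorbed in S0 | start in state i).
Boundary conditions: a_S0 = 1, a_S4 = 0.
For each transient state i, a_i = sum_j P(i->j) * a_j:
  a_S1 = 7/20*a_S0 + 7/20*a_S1 + 3/20*a_S2 + 3/20*a_S3 + 0*a_S4
  a_S2 = 1/10*a_S0 + 0*a_S1 + 1/5*a_S2 + 9/20*a_S3 + 1/4*a_S4
  a_S3 = 1/10*a_S0 + 2/5*a_S1 + 0*a_S2 + 3/10*a_S3 + 1/5*a_S4

Substituting a_S0 = 1 and a_S4 = 0, rearrange to (I - Q) a = r where r[i] = P(i -> S0):
  [13/20, -3/20, -3/20] . (a_S1, a_S2, a_S3) = 7/20
  [0, 4/5, -9/20] . (a_S1, a_S2, a_S3) = 1/10
  [-2/5, 0, 7/10] . (a_S1, a_S2, a_S3) = 1/10

Solving yields:
  a_S1 = 53/68
  a_S2 = 31/68
  a_S3 = 10/17

Starting state is S1, so the absorption probability is a_S1 = 53/68.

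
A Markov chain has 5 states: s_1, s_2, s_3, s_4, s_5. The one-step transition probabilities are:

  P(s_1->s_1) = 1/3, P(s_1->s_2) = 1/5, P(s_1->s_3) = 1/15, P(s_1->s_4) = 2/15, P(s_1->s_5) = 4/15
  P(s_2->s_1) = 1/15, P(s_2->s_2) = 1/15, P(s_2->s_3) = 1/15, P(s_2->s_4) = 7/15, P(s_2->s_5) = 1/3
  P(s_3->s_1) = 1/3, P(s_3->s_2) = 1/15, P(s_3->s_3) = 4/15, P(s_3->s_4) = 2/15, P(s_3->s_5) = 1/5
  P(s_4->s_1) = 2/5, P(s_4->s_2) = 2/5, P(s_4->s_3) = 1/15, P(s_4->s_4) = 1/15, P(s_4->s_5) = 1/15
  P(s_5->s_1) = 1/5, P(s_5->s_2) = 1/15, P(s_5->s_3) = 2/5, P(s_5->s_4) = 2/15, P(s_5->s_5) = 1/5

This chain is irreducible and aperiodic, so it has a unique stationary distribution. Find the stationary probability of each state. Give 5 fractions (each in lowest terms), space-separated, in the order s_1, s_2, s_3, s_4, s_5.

The stationary distribution satisfies pi = pi * P, i.e.:
  pi_s_1 = 1/3*pi_s_1 + 1/15*pi_s_2 + 1/3*pi_s_3 + 2/5*pi_s_4 + 1/5*pi_s_5
  pi_s_2 = 1/5*pi_s_1 + 1/15*pi_s_2 + 1/15*pi_s_3 + 2/5*pi_s_4 + 1/15*pi_s_5
  pi_s_3 = 1/15*pi_s_1 + 1/15*pi_s_2 + 4/15*pi_s_3 + 1/15*pi_s_4 + 2/5*pi_s_5
  pi_s_4 = 2/15*pi_s_1 + 7/15*pi_s_2 + 2/15*pi_s_3 + 1/15*pi_s_4 + 2/15*pi_s_5
  pi_s_5 = 4/15*pi_s_1 + 1/3*pi_s_2 + 1/5*pi_s_3 + 1/15*pi_s_4 + 1/5*pi_s_5
with normalization: pi_s_1 + pi_s_2 + pi_s_3 + pi_s_4 + pi_s_5 = 1.

Using the first 4 balance equations plus normalization, the linear system A*pi = b is:
  [-2/3, 1/15, 1/3, 2/5, 1/5] . pi = 0
  [1/5, -14/15, 1/15, 2/5, 1/15] . pi = 0
  [1/15, 1/15, -11/15, 1/15, 2/5] . pi = 0
  [2/15, 7/15, 2/15, -14/15, 2/15] . pi = 0
  [1, 1, 1, 1, 1] . pi = 1

Solving yields:
  pi_s_1 = 13836/50663
  pi_s_2 = 8186/50663
  pi_s_3 = 8789/50663
  pi_s_4 = 8891/50663
  pi_s_5 = 10961/50663

Verification (pi * P):
  13836/50663*1/3 + 8186/50663*1/15 + 8789/50663*1/3 + 8891/50663*2/5 + 10961/50663*1/5 = 13836/50663 = pi_s_1  (ok)
  13836/50663*1/5 + 8186/50663*1/15 + 8789/50663*1/15 + 8891/50663*2/5 + 10961/50663*1/15 = 8186/50663 = pi_s_2  (ok)
  13836/50663*1/15 + 8186/50663*1/15 + 8789/50663*4/15 + 8891/50663*1/15 + 10961/50663*2/5 = 8789/50663 = pi_s_3  (ok)
  13836/50663*2/15 + 8186/50663*7/15 + 8789/50663*2/15 + 8891/50663*1/15 + 10961/50663*2/15 = 8891/50663 = pi_s_4  (ok)
  13836/50663*4/15 + 8186/50663*1/3 + 8789/50663*1/5 + 8891/50663*1/15 + 10961/50663*1/5 = 10961/50663 = pi_s_5  (ok)

Answer: 13836/50663 8186/50663 8789/50663 8891/50663 10961/50663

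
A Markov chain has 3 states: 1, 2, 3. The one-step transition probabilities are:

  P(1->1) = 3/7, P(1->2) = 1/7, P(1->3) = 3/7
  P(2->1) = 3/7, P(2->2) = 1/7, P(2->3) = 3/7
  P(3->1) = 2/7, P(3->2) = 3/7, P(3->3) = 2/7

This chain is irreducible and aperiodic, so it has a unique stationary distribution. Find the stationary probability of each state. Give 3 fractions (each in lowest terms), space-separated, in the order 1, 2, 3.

Answer: 3/8 1/4 3/8

Derivation:
The stationary distribution satisfies pi = pi * P, i.e.:
  pi_1 = 3/7*pi_1 + 3/7*pi_2 + 2/7*pi_3
  pi_2 = 1/7*pi_1 + 1/7*pi_2 + 3/7*pi_3
  pi_3 = 3/7*pi_1 + 3/7*pi_2 + 2/7*pi_3
with normalization: pi_1 + pi_2 + pi_3 = 1.

Using the first 2 balance equations plus normalization, the linear system A*pi = b is:
  [-4/7, 3/7, 2/7] . pi = 0
  [1/7, -6/7, 3/7] . pi = 0
  [1, 1, 1] . pi = 1

Solving yields:
  pi_1 = 3/8
  pi_2 = 1/4
  pi_3 = 3/8

Verification (pi * P):
  3/8*3/7 + 1/4*3/7 + 3/8*2/7 = 3/8 = pi_1  (ok)
  3/8*1/7 + 1/4*1/7 + 3/8*3/7 = 1/4 = pi_2  (ok)
  3/8*3/7 + 1/4*3/7 + 3/8*2/7 = 3/8 = pi_3  (ok)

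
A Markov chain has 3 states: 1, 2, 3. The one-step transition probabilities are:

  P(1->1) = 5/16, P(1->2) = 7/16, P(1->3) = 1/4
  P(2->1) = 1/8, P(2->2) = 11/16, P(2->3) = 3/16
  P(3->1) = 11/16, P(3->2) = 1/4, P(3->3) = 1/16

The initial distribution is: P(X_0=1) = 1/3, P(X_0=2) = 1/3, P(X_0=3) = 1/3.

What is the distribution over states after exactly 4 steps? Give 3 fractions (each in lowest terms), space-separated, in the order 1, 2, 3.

Propagating the distribution step by step (d_{t+1} = d_t * P):
d_0 = (1=1/3, 2=1/3, 3=1/3)
  d_1[1] = 1/3*5/16 + 1/3*1/8 + 1/3*11/16 = 3/8
  d_1[2] = 1/3*7/16 + 1/3*11/16 + 1/3*1/4 = 11/24
  d_1[3] = 1/3*1/4 + 1/3*3/16 + 1/3*1/16 = 1/6
d_1 = (1=3/8, 2=11/24, 3=1/6)
  d_2[1] = 3/8*5/16 + 11/24*1/8 + 1/6*11/16 = 37/128
  d_2[2] = 3/8*7/16 + 11/24*11/16 + 1/6*1/4 = 25/48
  d_2[3] = 3/8*1/4 + 11/24*3/16 + 1/6*1/16 = 73/384
d_2 = (1=37/128, 2=25/48, 3=73/384)
  d_3[1] = 37/128*5/16 + 25/48*1/8 + 73/384*11/16 = 293/1024
  d_3[2] = 37/128*7/16 + 25/48*11/16 + 73/384*1/4 = 3269/6144
  d_3[3] = 37/128*1/4 + 25/48*3/16 + 73/384*1/16 = 1117/6144
d_3 = (1=293/1024, 2=3269/6144, 3=1117/6144)
  d_4[1] = 293/1024*5/16 + 3269/6144*1/8 + 1117/6144*11/16 = 9205/32768
  d_4[2] = 293/1024*7/16 + 3269/6144*11/16 + 1117/6144*1/4 = 52733/98304
  d_4[3] = 293/1024*1/4 + 3269/6144*3/16 + 1117/6144*1/16 = 4489/24576
d_4 = (1=9205/32768, 2=52733/98304, 3=4489/24576)

Answer: 9205/32768 52733/98304 4489/24576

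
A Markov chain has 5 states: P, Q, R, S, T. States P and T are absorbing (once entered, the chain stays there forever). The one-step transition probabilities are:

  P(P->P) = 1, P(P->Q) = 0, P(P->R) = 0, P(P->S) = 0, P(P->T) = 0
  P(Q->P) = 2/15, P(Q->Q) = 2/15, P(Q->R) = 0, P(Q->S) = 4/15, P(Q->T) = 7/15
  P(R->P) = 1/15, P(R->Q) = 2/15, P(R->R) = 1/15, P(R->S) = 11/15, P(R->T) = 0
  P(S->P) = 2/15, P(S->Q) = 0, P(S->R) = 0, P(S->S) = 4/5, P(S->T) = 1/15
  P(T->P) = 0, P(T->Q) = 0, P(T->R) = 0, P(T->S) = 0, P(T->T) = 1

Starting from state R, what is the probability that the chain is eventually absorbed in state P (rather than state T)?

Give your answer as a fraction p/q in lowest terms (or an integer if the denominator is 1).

Answer: 353/546

Derivation:
Let a_i = P(absorbed in P | start in state i).
Boundary conditions: a_P = 1, a_T = 0.
For each transient state i, a_i = sum_j P(i->j) * a_j:
  a_Q = 2/15*a_P + 2/15*a_Q + 0*a_R + 4/15*a_S + 7/15*a_T
  a_R = 1/15*a_P + 2/15*a_Q + 1/15*a_R + 11/15*a_S + 0*a_T
  a_S = 2/15*a_P + 0*a_Q + 0*a_R + 4/5*a_S + 1/15*a_T

Substituting a_P = 1 and a_T = 0, rearrange to (I - Q) a = r where r[i] = P(i -> P):
  [13/15, 0, -4/15] . (a_Q, a_R, a_S) = 2/15
  [-2/15, 14/15, -11/15] . (a_Q, a_R, a_S) = 1/15
  [0, 0, 1/5] . (a_Q, a_R, a_S) = 2/15

Solving yields:
  a_Q = 14/39
  a_R = 353/546
  a_S = 2/3

Starting state is R, so the absorption probability is a_R = 353/546.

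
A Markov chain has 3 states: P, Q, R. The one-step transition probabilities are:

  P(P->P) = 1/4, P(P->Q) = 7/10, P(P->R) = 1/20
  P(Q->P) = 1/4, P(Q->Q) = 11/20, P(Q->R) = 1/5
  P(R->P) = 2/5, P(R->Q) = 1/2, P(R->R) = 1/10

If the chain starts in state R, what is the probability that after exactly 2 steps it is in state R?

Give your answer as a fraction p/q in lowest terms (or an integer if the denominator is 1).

Answer: 13/100

Derivation:
Computing P^2 by repeated multiplication:
P^1 =
  P: [1/4, 7/10, 1/20]
  Q: [1/4, 11/20, 1/5]
  R: [2/5, 1/2, 1/10]
P^2 =
  P: [103/400, 117/200, 63/400]
  Q: [7/25, 231/400, 57/400]
  R: [53/200, 121/200, 13/100]

(P^2)[R -> R] = 13/100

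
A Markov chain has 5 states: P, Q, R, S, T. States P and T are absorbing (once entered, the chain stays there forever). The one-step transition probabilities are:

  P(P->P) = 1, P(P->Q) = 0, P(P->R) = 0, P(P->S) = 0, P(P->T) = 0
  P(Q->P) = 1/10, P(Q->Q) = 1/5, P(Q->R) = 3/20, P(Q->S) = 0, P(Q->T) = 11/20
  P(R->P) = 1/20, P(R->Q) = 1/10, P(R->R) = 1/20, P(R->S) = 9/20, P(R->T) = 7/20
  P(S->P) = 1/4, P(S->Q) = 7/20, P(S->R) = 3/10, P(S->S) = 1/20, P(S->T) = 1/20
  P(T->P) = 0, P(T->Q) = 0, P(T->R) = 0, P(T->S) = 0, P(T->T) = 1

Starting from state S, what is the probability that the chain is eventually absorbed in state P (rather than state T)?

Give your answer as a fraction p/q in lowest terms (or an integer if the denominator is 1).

Answer: 1897/4609

Derivation:
Let a_i = P(absorbed in P | start in state i).
Boundary conditions: a_P = 1, a_T = 0.
For each transient state i, a_i = sum_j P(i->j) * a_j:
  a_Q = 1/10*a_P + 1/5*a_Q + 3/20*a_R + 0*a_S + 11/20*a_T
  a_R = 1/20*a_P + 1/10*a_Q + 1/20*a_R + 9/20*a_S + 7/20*a_T
  a_S = 1/4*a_P + 7/20*a_Q + 3/10*a_R + 1/20*a_S + 1/20*a_T

Substituting a_P = 1 and a_T = 0, rearrange to (I - Q) a = r where r[i] = P(i -> P):
  [4/5, -3/20, 0] . (a_Q, a_R, a_S) = 1/10
  [-1/10, 19/20, -9/20] . (a_Q, a_R, a_S) = 1/20
  [-7/20, -3/10, 19/20] . (a_Q, a_R, a_S) = 1/4

Solving yields:
  a_Q = 806/4609
  a_R = 1226/4609
  a_S = 1897/4609

Starting state is S, so the absorption probability is a_S = 1897/4609.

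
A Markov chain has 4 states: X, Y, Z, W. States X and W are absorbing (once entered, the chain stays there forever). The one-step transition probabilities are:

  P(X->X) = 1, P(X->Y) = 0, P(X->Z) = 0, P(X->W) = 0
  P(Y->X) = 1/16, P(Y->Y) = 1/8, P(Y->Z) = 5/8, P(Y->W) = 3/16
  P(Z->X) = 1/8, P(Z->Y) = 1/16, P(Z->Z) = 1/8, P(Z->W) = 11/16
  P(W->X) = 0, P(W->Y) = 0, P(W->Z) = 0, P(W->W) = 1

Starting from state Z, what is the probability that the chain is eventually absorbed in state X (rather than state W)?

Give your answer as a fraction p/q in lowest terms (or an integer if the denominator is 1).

Let a_i = P(absorbed in X | start in state i).
Boundary conditions: a_X = 1, a_W = 0.
For each transient state i, a_i = sum_j P(i->j) * a_j:
  a_Y = 1/16*a_X + 1/8*a_Y + 5/8*a_Z + 3/16*a_W
  a_Z = 1/8*a_X + 1/16*a_Y + 1/8*a_Z + 11/16*a_W

Substituting a_X = 1 and a_W = 0, rearrange to (I - Q) a = r where r[i] = P(i -> X):
  [7/8, -5/8] . (a_Y, a_Z) = 1/16
  [-1/16, 7/8] . (a_Y, a_Z) = 1/8

Solving yields:
  a_Y = 17/93
  a_Z = 29/186

Starting state is Z, so the absorption probability is a_Z = 29/186.

Answer: 29/186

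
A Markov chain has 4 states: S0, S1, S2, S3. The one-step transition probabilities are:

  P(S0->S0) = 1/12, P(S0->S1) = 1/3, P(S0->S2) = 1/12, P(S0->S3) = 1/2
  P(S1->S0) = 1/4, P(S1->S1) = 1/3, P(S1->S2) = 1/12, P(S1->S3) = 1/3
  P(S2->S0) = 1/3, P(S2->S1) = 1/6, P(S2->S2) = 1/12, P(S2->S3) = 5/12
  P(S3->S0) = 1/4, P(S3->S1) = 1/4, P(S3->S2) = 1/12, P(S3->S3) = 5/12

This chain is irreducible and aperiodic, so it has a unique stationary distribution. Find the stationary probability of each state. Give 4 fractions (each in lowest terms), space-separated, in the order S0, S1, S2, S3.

Answer: 37/168 527/1848 1/12 95/231

Derivation:
The stationary distribution satisfies pi = pi * P, i.e.:
  pi_S0 = 1/12*pi_S0 + 1/4*pi_S1 + 1/3*pi_S2 + 1/4*pi_S3
  pi_S1 = 1/3*pi_S0 + 1/3*pi_S1 + 1/6*pi_S2 + 1/4*pi_S3
  pi_S2 = 1/12*pi_S0 + 1/12*pi_S1 + 1/12*pi_S2 + 1/12*pi_S3
  pi_S3 = 1/2*pi_S0 + 1/3*pi_S1 + 5/12*pi_S2 + 5/12*pi_S3
with normalization: pi_S0 + pi_S1 + pi_S2 + pi_S3 = 1.

Using the first 3 balance equations plus normalization, the linear system A*pi = b is:
  [-11/12, 1/4, 1/3, 1/4] . pi = 0
  [1/3, -2/3, 1/6, 1/4] . pi = 0
  [1/12, 1/12, -11/12, 1/12] . pi = 0
  [1, 1, 1, 1] . pi = 1

Solving yields:
  pi_S0 = 37/168
  pi_S1 = 527/1848
  pi_S2 = 1/12
  pi_S3 = 95/231

Verification (pi * P):
  37/168*1/12 + 527/1848*1/4 + 1/12*1/3 + 95/231*1/4 = 37/168 = pi_S0  (ok)
  37/168*1/3 + 527/1848*1/3 + 1/12*1/6 + 95/231*1/4 = 527/1848 = pi_S1  (ok)
  37/168*1/12 + 527/1848*1/12 + 1/12*1/12 + 95/231*1/12 = 1/12 = pi_S2  (ok)
  37/168*1/2 + 527/1848*1/3 + 1/12*5/12 + 95/231*5/12 = 95/231 = pi_S3  (ok)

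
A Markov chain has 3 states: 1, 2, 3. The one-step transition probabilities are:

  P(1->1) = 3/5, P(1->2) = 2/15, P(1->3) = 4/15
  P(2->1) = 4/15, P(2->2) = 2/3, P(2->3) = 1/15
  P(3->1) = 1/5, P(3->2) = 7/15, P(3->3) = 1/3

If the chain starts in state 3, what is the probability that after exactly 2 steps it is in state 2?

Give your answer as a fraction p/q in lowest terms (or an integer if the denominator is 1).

Answer: 37/75

Derivation:
Computing P^2 by repeated multiplication:
P^1 =
  1: [3/5, 2/15, 4/15]
  2: [4/15, 2/3, 1/15]
  3: [1/5, 7/15, 1/3]
P^2 =
  1: [101/225, 22/75, 58/225]
  2: [79/225, 23/45, 31/225]
  3: [14/45, 37/75, 44/225]

(P^2)[3 -> 2] = 37/75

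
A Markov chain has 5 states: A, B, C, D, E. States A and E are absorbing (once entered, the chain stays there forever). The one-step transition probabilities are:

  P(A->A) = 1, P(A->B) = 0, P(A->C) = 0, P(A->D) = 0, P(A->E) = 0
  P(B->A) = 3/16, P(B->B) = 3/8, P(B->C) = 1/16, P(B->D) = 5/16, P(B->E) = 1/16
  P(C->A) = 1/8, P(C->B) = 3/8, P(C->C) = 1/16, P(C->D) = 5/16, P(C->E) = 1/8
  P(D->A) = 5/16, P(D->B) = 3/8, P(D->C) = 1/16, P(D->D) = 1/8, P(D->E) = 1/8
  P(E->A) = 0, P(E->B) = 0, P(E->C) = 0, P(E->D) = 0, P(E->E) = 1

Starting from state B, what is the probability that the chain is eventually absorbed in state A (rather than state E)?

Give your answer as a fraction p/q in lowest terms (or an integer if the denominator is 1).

Answer: 81/112

Derivation:
Let a_i = P(absorbed in A | start in state i).
Boundary conditions: a_A = 1, a_E = 0.
For each transient state i, a_i = sum_j P(i->j) * a_j:
  a_B = 3/16*a_A + 3/8*a_B + 1/16*a_C + 5/16*a_D + 1/16*a_E
  a_C = 1/8*a_A + 3/8*a_B + 1/16*a_C + 5/16*a_D + 1/8*a_E
  a_D = 5/16*a_A + 3/8*a_B + 1/16*a_C + 1/8*a_D + 1/8*a_E

Substituting a_A = 1 and a_E = 0, rearrange to (I - Q) a = r where r[i] = P(i -> A):
  [5/8, -1/16, -5/16] . (a_B, a_C, a_D) = 3/16
  [-3/8, 15/16, -5/16] . (a_B, a_C, a_D) = 1/8
  [-3/8, -1/16, 7/8] . (a_B, a_C, a_D) = 5/16

Solving yields:
  a_B = 81/112
  a_C = 37/56
  a_D = 5/7

Starting state is B, so the absorption probability is a_B = 81/112.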